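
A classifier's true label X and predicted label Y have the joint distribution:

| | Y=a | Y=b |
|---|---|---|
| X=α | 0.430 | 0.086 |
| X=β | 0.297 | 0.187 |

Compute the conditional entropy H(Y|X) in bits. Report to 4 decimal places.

Chain rule: H(Y|X) = H(X,Y) − H(X).
Marginals: p(X) = (0.5160, 0.4840), p(Y) = (0.7270, 0.2730).
H(X,Y) = 1.8005 bits; H(X) = 0.9993 bits.
H(Y|X) = 1.8005 − 0.9993 = 0.8012 bits.

0.8012 bits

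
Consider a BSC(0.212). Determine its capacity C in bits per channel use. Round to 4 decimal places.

Binary symmetric channel: C = 1 − h₂(ε) where h₂ is the binary entropy function.
h₂(0.212) = −0.212·log₂0.212 − 0.788·log₂0.788 = 0.7453.
C = 1 − 0.7453 = 0.2547 bits per channel use.

0.2547 bits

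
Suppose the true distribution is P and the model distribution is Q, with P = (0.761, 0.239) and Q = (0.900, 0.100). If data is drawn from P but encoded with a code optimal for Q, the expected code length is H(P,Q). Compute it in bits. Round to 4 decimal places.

0.9096 bits

H(P,Q) = −Σ p·log₂ q.
  −0.761·log₂(0.900) = 0.11567
  −0.239·log₂(0.100) = 0.79394
H(P,Q) = 0.9096 bits.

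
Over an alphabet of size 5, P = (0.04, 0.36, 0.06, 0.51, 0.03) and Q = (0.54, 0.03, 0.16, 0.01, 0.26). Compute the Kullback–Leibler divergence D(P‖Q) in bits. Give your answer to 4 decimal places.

3.8550 bits

D(P‖Q) = Σ p·log₂(p/q).
  0.04·log₂(0.04/0.54) = -0.15020
  0.36·log₂(0.36/0.03) = 1.29059
  0.06·log₂(0.06/0.16) = -0.08490
  0.51·log₂(0.51/0.01) = 2.89294
  0.03·log₂(0.03/0.26) = -0.09346
D(P‖Q) = 3.8550 bits.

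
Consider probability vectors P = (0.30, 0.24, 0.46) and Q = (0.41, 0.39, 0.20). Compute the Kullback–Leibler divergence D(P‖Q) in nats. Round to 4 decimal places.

0.1729 nats

D(P‖Q) = Σ p·ln(p/q).
  0.30·ln(0.30/0.41) = -0.09371
  0.24·ln(0.24/0.39) = -0.11652
  0.46·ln(0.46/0.20) = 0.38314
D(P‖Q) = 0.1729 nats.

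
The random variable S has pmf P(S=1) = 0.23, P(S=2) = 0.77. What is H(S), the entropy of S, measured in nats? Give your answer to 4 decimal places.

0.5393 nats

H(S) = −Σ p·ln p.
  −(0.23)·ln(0.23) = 0.33803
  −(0.77)·ln(0.77) = 0.20125
Sum: 0.33803 + 0.20125 = 0.5393 nats.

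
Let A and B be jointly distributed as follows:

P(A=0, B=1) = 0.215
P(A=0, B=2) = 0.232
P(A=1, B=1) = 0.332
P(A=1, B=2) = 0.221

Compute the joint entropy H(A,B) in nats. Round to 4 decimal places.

1.3691 nats

H(A,B) = −Σ p(x,y)·ln p(x,y) over all 4 cells.
  cell (0,1): −0.215·ln0.215 = 0.33048
  cell (0,2): −0.232·ln0.232 = 0.33896
  cell (1,1): −0.332·ln0.332 = 0.36607
  cell (1,2): −0.221·ln0.221 = 0.33362
Sum = 1.3691 nats.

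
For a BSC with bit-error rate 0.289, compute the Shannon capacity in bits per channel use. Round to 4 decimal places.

Binary symmetric channel: C = 1 − h₂(ε) where h₂ is the binary entropy function.
h₂(0.289) = −0.289·log₂0.289 − 0.711·log₂0.711 = 0.8674.
C = 1 − 0.8674 = 0.1326 bits per channel use.

0.1326 bits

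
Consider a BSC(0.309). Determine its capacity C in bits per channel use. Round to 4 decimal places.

Binary symmetric channel: C = 1 − h₂(ε) where h₂ is the binary entropy function.
h₂(0.309) = −0.309·log₂0.309 − 0.691·log₂0.691 = 0.8920.
C = 1 − 0.8920 = 0.1080 bits per channel use.

0.1080 bits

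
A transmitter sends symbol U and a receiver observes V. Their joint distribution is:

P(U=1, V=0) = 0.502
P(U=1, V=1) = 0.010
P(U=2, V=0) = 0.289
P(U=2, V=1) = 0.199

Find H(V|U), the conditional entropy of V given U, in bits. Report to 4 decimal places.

Chain rule: H(V|U) = H(U,V) − H(U).
Marginals: p(U) = (0.5120, 0.4880), p(V) = (0.7910, 0.2090).
H(U,V) = 1.5466 bits; H(U) = 0.9996 bits.
H(V|U) = 1.5466 − 0.9996 = 0.5470 bits.

0.5470 bits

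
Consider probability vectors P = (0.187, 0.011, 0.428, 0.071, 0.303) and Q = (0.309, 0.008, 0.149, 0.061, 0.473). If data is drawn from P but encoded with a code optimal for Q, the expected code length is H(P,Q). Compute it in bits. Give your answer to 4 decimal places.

2.1828 bits

H(P,Q) = −Σ p·log₂ q.
  −0.187·log₂(0.309) = 0.31684
  −0.011·log₂(0.008) = 0.07662
  −0.428·log₂(0.149) = 1.17555
  −0.071·log₂(0.061) = 0.28649
  −0.303·log₂(0.473) = 0.32727
H(P,Q) = 2.1828 bits.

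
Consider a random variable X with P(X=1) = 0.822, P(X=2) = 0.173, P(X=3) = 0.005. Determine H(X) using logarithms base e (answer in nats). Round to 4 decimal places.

0.4911 nats

H(X) = −Σ p·ln p.
  −(0.822)·ln(0.822) = 0.16112
  −(0.173)·ln(0.173) = 0.30352
  −(0.005)·ln(0.005) = 0.02649
Sum: 0.16112 + 0.30352 + 0.02649 = 0.4911 nats.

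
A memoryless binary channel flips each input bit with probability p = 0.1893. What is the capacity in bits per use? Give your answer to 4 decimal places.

0.3000 bits

Binary symmetric channel: C = 1 − h₂(ε) where h₂ is the binary entropy function.
h₂(0.1893) = −0.1893·log₂0.1893 − 0.8107·log₂0.8107 = 0.7000.
C = 1 − 0.7000 = 0.3000 bits per channel use.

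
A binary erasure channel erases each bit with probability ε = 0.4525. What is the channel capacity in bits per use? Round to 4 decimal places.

Binary erasure channel: capacity C = 1 − ε.
C = 1 − 0.4525 = 0.5475 bits per channel use.

0.5475 bits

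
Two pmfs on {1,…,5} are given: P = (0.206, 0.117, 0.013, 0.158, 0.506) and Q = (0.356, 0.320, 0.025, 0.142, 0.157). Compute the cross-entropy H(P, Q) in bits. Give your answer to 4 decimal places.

H(P,Q) = −Σ p·log₂ q.
  −0.206·log₂(0.356) = 0.30695
  −0.117·log₂(0.320) = 0.19233
  −0.013·log₂(0.025) = 0.06919
  −0.158·log₂(0.142) = 0.44493
  −0.506·log₂(0.157) = 1.35161
H(P,Q) = 2.3650 bits.

2.3650 bits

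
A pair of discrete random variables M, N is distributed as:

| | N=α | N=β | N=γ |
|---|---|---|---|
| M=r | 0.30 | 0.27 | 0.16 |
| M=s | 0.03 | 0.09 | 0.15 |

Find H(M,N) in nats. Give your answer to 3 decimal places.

1.614 nats

H(M,N) = −Σ p(x,y)·ln p(x,y) over all 6 cells.
  cell (r,α): −0.30·ln0.30 = 0.3612
  cell (r,β): −0.27·ln0.27 = 0.3535
  cell (r,γ): −0.16·ln0.16 = 0.2932
  cell (s,α): −0.03·ln0.03 = 0.1052
  cell (s,β): −0.09·ln0.09 = 0.2167
  cell (s,γ): −0.15·ln0.15 = 0.2846
Sum = 1.614 nats.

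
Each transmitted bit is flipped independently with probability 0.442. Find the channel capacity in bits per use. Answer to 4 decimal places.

Binary symmetric channel: C = 1 − h₂(ε) where h₂ is the binary entropy function.
h₂(0.442) = −0.442·log₂0.442 − 0.558·log₂0.558 = 0.9903.
C = 1 − 0.9903 = 0.0097 bits per channel use.

0.0097 bits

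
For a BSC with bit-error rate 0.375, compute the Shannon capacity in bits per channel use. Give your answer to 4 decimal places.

0.0456 bits

Binary symmetric channel: C = 1 − h₂(ε) where h₂ is the binary entropy function.
h₂(0.375) = −0.375·log₂0.375 − 0.625·log₂0.625 = 0.9544.
C = 1 − 0.9544 = 0.0456 bits per channel use.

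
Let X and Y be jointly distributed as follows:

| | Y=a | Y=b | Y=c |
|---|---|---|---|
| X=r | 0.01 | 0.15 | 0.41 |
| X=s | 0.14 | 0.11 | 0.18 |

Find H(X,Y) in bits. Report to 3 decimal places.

2.197 bits

H(X,Y) = −Σ p(x,y)·log₂ p(x,y) over all 6 cells.
  cell (r,a): −0.01·log₂0.01 = 0.0664
  cell (r,b): −0.15·log₂0.15 = 0.4105
  cell (r,c): −0.41·log₂0.41 = 0.5274
  cell (s,a): −0.14·log₂0.14 = 0.3971
  cell (s,b): −0.11·log₂0.11 = 0.3503
  cell (s,c): −0.18·log₂0.18 = 0.4453
Sum = 2.197 bits.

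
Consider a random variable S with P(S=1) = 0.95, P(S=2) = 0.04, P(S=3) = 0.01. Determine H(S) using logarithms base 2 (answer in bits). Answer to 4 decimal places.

0.3225 bits

H(S) = −Σ p·log₂ p.
  −(0.95)·log₂(0.95) = 0.07030
  −(0.04)·log₂(0.04) = 0.18575
  −(0.01)·log₂(0.01) = 0.06644
Sum: 0.07030 + 0.18575 + 0.06644 = 0.3225 bits.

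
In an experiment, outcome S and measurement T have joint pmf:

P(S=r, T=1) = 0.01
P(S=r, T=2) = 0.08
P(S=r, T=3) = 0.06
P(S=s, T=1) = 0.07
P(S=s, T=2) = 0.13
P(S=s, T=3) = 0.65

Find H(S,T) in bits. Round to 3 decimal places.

1.657 bits

H(S,T) = −Σ p(x,y)·log₂ p(x,y) over all 6 cells.
  cell (r,1): −0.01·log₂0.01 = 0.0664
  cell (r,2): −0.08·log₂0.08 = 0.2915
  cell (r,3): −0.06·log₂0.06 = 0.2435
  cell (s,1): −0.07·log₂0.07 = 0.2686
  cell (s,2): −0.13·log₂0.13 = 0.3826
  cell (s,3): −0.65·log₂0.65 = 0.4040
Sum = 1.657 bits.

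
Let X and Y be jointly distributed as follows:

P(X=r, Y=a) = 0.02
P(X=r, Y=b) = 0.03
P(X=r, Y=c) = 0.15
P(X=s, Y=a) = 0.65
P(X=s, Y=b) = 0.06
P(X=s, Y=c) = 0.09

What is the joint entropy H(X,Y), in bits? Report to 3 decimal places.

H(X,Y) = −Σ p(x,y)·log₂ p(x,y) over all 6 cells.
  cell (r,a): −0.02·log₂0.02 = 0.1129
  cell (r,b): −0.03·log₂0.03 = 0.1518
  cell (r,c): −0.15·log₂0.15 = 0.4105
  cell (s,a): −0.65·log₂0.65 = 0.4040
  cell (s,b): −0.06·log₂0.06 = 0.2435
  cell (s,c): −0.09·log₂0.09 = 0.3127
Sum = 1.635 bits.

1.635 bits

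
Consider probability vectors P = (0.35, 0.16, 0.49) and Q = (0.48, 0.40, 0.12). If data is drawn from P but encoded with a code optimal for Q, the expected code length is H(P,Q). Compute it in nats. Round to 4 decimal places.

1.4424 nats

H(P,Q) = −Σ p·ln q.
  −0.35·ln(0.48) = 0.25689
  −0.16·ln(0.40) = 0.14661
  −0.49·ln(0.12) = 1.03893
H(P,Q) = 1.4424 nats.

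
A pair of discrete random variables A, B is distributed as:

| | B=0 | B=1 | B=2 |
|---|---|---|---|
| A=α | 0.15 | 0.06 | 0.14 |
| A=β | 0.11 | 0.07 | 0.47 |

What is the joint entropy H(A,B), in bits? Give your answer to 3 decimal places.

H(A,B) = −Σ p(x,y)·log₂ p(x,y) over all 6 cells.
  cell (α,0): −0.15·log₂0.15 = 0.4105
  cell (α,1): −0.06·log₂0.06 = 0.2435
  cell (α,2): −0.14·log₂0.14 = 0.3971
  cell (β,0): −0.11·log₂0.11 = 0.3503
  cell (β,1): −0.07·log₂0.07 = 0.2686
  cell (β,2): −0.47·log₂0.47 = 0.5120
Sum = 2.182 bits.

2.182 bits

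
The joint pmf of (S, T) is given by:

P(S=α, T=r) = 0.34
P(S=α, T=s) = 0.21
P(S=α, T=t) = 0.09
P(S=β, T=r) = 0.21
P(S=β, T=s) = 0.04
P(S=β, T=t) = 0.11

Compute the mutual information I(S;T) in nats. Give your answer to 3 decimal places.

Marginals: p(S) = (0.6400, 0.3600), p(T) = (0.5500, 0.2500, 0.2000).
I(S;T) = Σ p(x,y)·ln[p(x,y)/(p(x)p(y))].
  (α,r): 0.34·ln(0.9659) = -0.0118
  (α,s): 0.21·ln(1.3125) = 0.0571
  (α,t): 0.09·ln(0.7031) = -0.0317
  (β,r): 0.21·ln(1.0606) = 0.0124
  (β,s): 0.04·ln(0.4444) = -0.0324
  (β,t): 0.11·ln(1.5278) = 0.0466
Sum = 0.040 nats.

0.040 nats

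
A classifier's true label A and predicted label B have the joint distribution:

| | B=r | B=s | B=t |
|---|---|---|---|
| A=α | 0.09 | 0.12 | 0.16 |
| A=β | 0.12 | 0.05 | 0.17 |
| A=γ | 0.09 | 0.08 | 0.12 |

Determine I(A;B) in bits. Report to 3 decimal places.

0.026 bits

Marginals: p(A) = (0.3700, 0.3400, 0.2900), p(B) = (0.3000, 0.2500, 0.4500).
I(A;B) = H(A) + H(B) − H(A,B).
H(A) = 1.5778, H(B) = 1.5395, H(A,B) = 3.0917.
I(A;B) = 1.5778 + 1.5395 − 3.0917 = 0.026 bits.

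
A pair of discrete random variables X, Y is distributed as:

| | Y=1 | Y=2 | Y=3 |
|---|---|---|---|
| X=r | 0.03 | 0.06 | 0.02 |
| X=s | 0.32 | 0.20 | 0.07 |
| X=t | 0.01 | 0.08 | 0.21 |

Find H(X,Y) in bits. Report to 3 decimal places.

2.598 bits

H(X,Y) = −Σ p(x,y)·log₂ p(x,y) over all 9 cells.
  cell (r,1): −0.03·log₂0.03 = 0.1518
  cell (r,2): −0.06·log₂0.06 = 0.2435
  cell (r,3): −0.02·log₂0.02 = 0.1129
  cell (s,1): −0.32·log₂0.32 = 0.5260
  cell (s,2): −0.20·log₂0.20 = 0.4644
  cell (s,3): −0.07·log₂0.07 = 0.2686
  cell (t,1): −0.01·log₂0.01 = 0.0664
  cell (t,2): −0.08·log₂0.08 = 0.2915
  cell (t,3): −0.21·log₂0.21 = 0.4728
Sum = 2.598 bits.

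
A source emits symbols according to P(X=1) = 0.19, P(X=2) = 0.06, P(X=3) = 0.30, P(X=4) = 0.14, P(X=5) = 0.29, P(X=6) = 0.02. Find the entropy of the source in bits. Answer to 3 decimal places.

H(X) = −Σ p·log₂ p.
  −(0.19)·log₂(0.19) = 0.4552
  −(0.06)·log₂(0.06) = 0.2435
  −(0.30)·log₂(0.30) = 0.5211
  −(0.14)·log₂(0.14) = 0.3971
  −(0.29)·log₂(0.29) = 0.5179
  −(0.02)·log₂(0.02) = 0.1129
Sum: 0.4552 + 0.2435 + 0.5211 + 0.3971 + 0.5179 + 0.1129 = 2.248 bits.

2.248 bits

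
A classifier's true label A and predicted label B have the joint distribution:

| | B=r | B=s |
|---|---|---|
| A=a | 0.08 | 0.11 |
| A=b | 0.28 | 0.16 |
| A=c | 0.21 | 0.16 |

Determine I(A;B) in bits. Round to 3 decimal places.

0.018 bits

Marginals: p(A) = (0.1900, 0.4400, 0.3700), p(B) = (0.5700, 0.4300).
I(A;B) = Σ p(x,y)·log₂[p(x,y)/(p(x)p(y))].
  (a,r): 0.08·log₂(0.7387) = -0.0350
  (a,s): 0.11·log₂(1.3464) = 0.0472
  (b,r): 0.28·log₂(1.1164) = 0.0445
  (b,s): 0.16·log₂(0.8457) = -0.0387
  (c,r): 0.21·log₂(0.9957) = -0.0013
  (c,s): 0.16·log₂(1.0057) = 0.0013
Sum = 0.018 bits.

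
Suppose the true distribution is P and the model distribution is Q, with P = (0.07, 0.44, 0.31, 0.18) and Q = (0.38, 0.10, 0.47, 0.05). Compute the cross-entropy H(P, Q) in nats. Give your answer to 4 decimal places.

H(P,Q) = −Σ p·ln q.
  −0.07·ln(0.38) = 0.06773
  −0.44·ln(0.10) = 1.01314
  −0.31·ln(0.47) = 0.23406
  −0.18·ln(0.05) = 0.53923
H(P,Q) = 1.8542 nats.

1.8542 nats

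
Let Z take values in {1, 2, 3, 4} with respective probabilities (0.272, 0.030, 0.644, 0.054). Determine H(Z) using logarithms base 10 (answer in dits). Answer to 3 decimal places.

0.391 dits

H(Z) = −Σ p·log₁₀ p.
  −(0.272)·log₁₀(0.272) = 0.1538
  −(0.030)·log₁₀(0.030) = 0.0457
  −(0.644)·log₁₀(0.644) = 0.1231
  −(0.054)·log₁₀(0.054) = 0.0685
Sum: 0.1538 + 0.0457 + 0.1231 + 0.0685 = 0.391 dits.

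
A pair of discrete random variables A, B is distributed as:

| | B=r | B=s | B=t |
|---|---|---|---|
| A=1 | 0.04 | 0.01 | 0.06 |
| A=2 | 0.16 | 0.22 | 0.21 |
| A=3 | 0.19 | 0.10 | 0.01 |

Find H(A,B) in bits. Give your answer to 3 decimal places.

2.726 bits

H(A,B) = −Σ p(x,y)·log₂ p(x,y) over all 9 cells.
  cell (1,r): −0.04·log₂0.04 = 0.1858
  cell (1,s): −0.01·log₂0.01 = 0.0664
  cell (1,t): −0.06·log₂0.06 = 0.2435
  cell (2,r): −0.16·log₂0.16 = 0.4230
  cell (2,s): −0.22·log₂0.22 = 0.4806
  cell (2,t): −0.21·log₂0.21 = 0.4728
  cell (3,r): −0.19·log₂0.19 = 0.4552
  cell (3,s): −0.10·log₂0.10 = 0.3322
  cell (3,t): −0.01·log₂0.01 = 0.0664
Sum = 2.726 bits.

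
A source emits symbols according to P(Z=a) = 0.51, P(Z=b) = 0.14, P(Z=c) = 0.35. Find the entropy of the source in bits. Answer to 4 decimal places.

1.4226 bits

H(Z) = −Σ p·log₂ p.
  −(0.51)·log₂(0.51) = 0.49543
  −(0.14)·log₂(0.14) = 0.39711
  −(0.35)·log₂(0.35) = 0.53010
Sum: 0.49543 + 0.39711 + 0.53010 = 1.4226 bits.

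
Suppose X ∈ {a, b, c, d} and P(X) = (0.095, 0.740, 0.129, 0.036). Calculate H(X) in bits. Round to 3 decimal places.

H(X) = −Σ p·log₂ p.
  −(0.095)·log₂(0.095) = 0.3226
  −(0.740)·log₂(0.740) = 0.3215
  −(0.129)·log₂(0.129) = 0.3811
  −(0.036)·log₂(0.036) = 0.1727
Sum: 0.3226 + 0.3215 + 0.3811 + 0.1727 = 1.198 bits.

1.198 bits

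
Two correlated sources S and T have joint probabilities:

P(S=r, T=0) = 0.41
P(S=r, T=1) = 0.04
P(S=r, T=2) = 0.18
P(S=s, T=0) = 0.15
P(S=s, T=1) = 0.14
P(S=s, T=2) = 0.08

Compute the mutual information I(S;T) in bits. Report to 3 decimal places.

Marginals: p(S) = (0.6300, 0.3700), p(T) = (0.5600, 0.1800, 0.2600).
I(S;T) = Σ p(x,y)·log₂[p(x,y)/(p(x)p(y))].
  (r,0): 0.41·log₂(1.1621) = 0.0889
  (r,1): 0.04·log₂(0.3527) = -0.0601
  (r,2): 0.18·log₂(1.0989) = 0.0245
  (s,0): 0.15·log₂(0.7239) = -0.0699
  (s,1): 0.14·log₂(2.1021) = 0.1501
  (s,2): 0.08·log₂(0.8316) = -0.0213
Sum = 0.112 bits.

0.112 bits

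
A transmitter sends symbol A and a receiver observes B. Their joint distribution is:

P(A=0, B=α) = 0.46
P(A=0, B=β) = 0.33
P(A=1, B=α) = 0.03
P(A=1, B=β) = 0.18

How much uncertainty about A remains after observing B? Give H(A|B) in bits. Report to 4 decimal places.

0.6405 bits

Marginals: p(A) = (0.7900, 0.2100), p(B) = (0.4900, 0.5100).
H(A|B) = Σ p(B) · H(A|B=·).
  B=α: p=0.4900, H(A|B=α) = 0.3323
  B=β: p=0.5100, H(A|B=β) = 0.9367
Weighted sum = 0.6405 bits.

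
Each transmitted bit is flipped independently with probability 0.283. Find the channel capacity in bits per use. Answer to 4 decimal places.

Binary symmetric channel: C = 1 − h₂(ε) where h₂ is the binary entropy function.
h₂(0.283) = −0.283·log₂0.283 − 0.717·log₂0.717 = 0.8595.
C = 1 − 0.8595 = 0.1405 bits per channel use.

0.1405 bits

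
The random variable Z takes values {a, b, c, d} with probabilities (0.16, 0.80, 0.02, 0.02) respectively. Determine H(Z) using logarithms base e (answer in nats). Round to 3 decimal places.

0.628 nats

H(Z) = −Σ p·ln p.
  −(0.16)·ln(0.16) = 0.2932
  −(0.80)·ln(0.80) = 0.1785
  −(0.02)·ln(0.02) = 0.0782
  −(0.02)·ln(0.02) = 0.0782
Sum: 0.2932 + 0.1785 + 0.0782 + 0.0782 = 0.628 nats.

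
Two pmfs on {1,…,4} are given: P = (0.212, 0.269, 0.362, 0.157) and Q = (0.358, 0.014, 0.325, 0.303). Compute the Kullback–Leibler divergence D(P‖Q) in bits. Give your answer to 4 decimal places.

0.8942 bits

D(P‖Q) = Σ p·log₂(p/q).
  0.212·log₂(0.212/0.358) = -0.16025
  0.269·log₂(0.269/0.014) = 1.14704
  0.362·log₂(0.362/0.325) = 0.05631
  0.157·log₂(0.157/0.303) = -0.14892
D(P‖Q) = 0.8942 bits.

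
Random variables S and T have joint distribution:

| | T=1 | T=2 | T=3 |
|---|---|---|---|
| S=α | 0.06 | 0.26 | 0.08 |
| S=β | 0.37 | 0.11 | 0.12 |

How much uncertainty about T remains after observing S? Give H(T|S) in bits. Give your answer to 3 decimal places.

Chain rule: H(T|S) = H(S,T) − H(S).
Marginals: p(S) = (0.4000, 0.6000), p(T) = (0.4300, 0.3700, 0.2000).
H(S,T) = 2.2884 bits; H(S) = 0.9710 bits.
H(T|S) = 2.2884 − 0.9710 = 1.317 bits.

1.317 bits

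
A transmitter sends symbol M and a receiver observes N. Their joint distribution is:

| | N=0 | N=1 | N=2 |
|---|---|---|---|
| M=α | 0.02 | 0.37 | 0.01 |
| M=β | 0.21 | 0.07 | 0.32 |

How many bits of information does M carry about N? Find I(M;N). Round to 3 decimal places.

0.530 bits

Marginals: p(M) = (0.4000, 0.6000), p(N) = (0.2300, 0.4400, 0.3300).
I(M;N) = H(M) + H(N) − H(M,N).
H(M) = 0.9710, H(N) = 1.5366, H(M,N) = 1.9775.
I(M;N) = 0.9710 + 1.5366 − 1.9775 = 0.530 bits.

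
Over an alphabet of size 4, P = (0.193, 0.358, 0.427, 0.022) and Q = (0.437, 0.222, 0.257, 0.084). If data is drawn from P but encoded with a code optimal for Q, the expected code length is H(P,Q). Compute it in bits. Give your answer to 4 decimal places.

H(P,Q) = −Σ p·log₂ q.
  −0.193·log₂(0.437) = 0.23050
  −0.358·log₂(0.222) = 0.77735
  −0.427·log₂(0.257) = 0.83699
  −0.022·log₂(0.084) = 0.07862
H(P,Q) = 1.9235 bits.

1.9235 bits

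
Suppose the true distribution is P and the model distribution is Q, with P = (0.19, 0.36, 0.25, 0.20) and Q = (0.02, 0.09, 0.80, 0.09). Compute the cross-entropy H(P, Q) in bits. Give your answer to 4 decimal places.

H(P,Q) = −Σ p·log₂ q.
  −0.19·log₂(0.02) = 1.07233
  −0.36·log₂(0.09) = 1.25062
  −0.25·log₂(0.80) = 0.08048
  −0.20·log₂(0.09) = 0.69479
H(P,Q) = 3.0982 bits.

3.0982 bits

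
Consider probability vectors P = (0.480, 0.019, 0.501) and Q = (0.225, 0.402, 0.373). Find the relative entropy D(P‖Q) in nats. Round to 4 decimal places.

0.4535 nats

D(P‖Q) = Σ p·ln(p/q).
  0.480·ln(0.480/0.225) = 0.36369
  0.019·ln(0.019/0.402) = -0.05799
  0.501·ln(0.501/0.373) = 0.14781
D(P‖Q) = 0.4535 nats.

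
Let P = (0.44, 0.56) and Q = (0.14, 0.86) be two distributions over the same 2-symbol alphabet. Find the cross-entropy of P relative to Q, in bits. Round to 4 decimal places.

H(P,Q) = −Σ p·log₂ q.
  −0.44·log₂(0.14) = 1.24806
  −0.56·log₂(0.86) = 0.12185
H(P,Q) = 1.3699 bits.

1.3699 bits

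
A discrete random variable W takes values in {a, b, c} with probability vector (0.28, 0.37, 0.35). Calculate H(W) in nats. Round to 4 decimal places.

H(W) = −Σ p·ln p.
  −(0.28)·ln(0.28) = 0.35643
  −(0.37)·ln(0.37) = 0.36787
  −(0.35)·ln(0.35) = 0.36744
Sum: 0.35643 + 0.36787 + 0.36744 = 1.0917 nats.

1.0917 nats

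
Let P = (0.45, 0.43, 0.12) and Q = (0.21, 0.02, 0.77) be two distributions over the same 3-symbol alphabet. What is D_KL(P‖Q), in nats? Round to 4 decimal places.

D(P‖Q) = Σ p·ln(p/q).
  0.45·ln(0.45/0.21) = 0.34296
  0.43·ln(0.43/0.02) = 1.31926
  0.12·ln(0.12/0.77) = -0.22307
D(P‖Q) = 1.4392 nats.

1.4392 nats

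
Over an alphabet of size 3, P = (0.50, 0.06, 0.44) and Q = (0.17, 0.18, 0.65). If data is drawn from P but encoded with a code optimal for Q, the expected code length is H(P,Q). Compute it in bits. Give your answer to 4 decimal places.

1.7001 bits

H(P,Q) = −Σ p·log₂ q.
  −0.50·log₂(0.17) = 1.27820
  −0.06·log₂(0.18) = 0.14844
  −0.44·log₂(0.65) = 0.27345
H(P,Q) = 1.7001 bits.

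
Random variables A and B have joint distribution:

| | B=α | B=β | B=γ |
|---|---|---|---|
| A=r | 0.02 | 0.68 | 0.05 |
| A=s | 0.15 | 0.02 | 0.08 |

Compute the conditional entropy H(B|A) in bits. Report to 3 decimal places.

0.711 bits

Marginals: p(A) = (0.7500, 0.2500), p(B) = (0.1700, 0.7000, 0.1300).
H(B|A) = Σ p(A) · H(B|A=·).
  A=r: p=0.7500, H(B|A=r) = 0.5281
  A=s: p=0.2500, H(B|A=s) = 1.2597
Weighted sum = 0.711 bits.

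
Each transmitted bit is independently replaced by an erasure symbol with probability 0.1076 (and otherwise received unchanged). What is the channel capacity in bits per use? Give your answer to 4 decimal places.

Binary erasure channel: capacity C = 1 − ε.
C = 1 − 0.1076 = 0.8924 bits per channel use.

0.8924 bits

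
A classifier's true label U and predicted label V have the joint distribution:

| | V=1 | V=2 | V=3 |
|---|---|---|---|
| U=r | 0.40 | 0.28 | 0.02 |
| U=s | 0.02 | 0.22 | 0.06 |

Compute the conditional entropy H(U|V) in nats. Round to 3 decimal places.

Chain rule: H(U|V) = H(U,V) − H(V).
Marginals: p(U) = (0.7000, 0.3000), p(V) = (0.4200, 0.5000, 0.0800).
H(U,V) = 1.3813 nats; H(V) = 0.9130 nats.
H(U|V) = 1.3813 − 0.9130 = 0.468 nats.

0.468 nats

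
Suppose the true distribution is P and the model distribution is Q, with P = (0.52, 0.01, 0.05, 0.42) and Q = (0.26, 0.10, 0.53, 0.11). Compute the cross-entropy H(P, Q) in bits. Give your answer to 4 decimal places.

2.4271 bits

H(P,Q) = −Σ p·log₂ q.
  −0.52·log₂(0.26) = 1.01058
  −0.01·log₂(0.10) = 0.03322
  −0.05·log₂(0.53) = 0.04580
  −0.42·log₂(0.11) = 1.33746
H(P,Q) = 2.4271 bits.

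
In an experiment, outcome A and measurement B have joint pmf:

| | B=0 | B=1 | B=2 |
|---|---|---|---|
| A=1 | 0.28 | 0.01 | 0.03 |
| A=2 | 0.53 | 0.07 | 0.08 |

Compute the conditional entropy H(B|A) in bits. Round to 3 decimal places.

0.874 bits

Marginals: p(A) = (0.3200, 0.6800), p(B) = (0.8100, 0.0800, 0.1100).
H(B|A) = Σ p(A) · H(B|A=·).
  A=1: p=0.3200, H(B|A=1) = 0.6450
  A=2: p=0.6800, H(B|A=2) = 0.9811
Weighted sum = 0.874 bits.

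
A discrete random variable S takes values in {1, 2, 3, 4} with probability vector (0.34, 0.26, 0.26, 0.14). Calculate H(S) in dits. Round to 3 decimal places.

H(S) = −Σ p·log₁₀ p.
  −(0.34)·log₁₀(0.34) = 0.1593
  −(0.26)·log₁₀(0.26) = 0.1521
  −(0.26)·log₁₀(0.26) = 0.1521
  −(0.14)·log₁₀(0.14) = 0.1195
Sum: 0.1593 + 0.1521 + 0.1521 + 0.1195 = 0.583 dits.

0.583 dits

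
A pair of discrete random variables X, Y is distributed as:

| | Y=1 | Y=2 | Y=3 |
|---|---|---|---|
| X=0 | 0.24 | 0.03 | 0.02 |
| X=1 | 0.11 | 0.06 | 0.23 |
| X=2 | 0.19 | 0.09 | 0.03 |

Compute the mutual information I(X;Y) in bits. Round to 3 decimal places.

0.250 bits

Marginals: p(X) = (0.2900, 0.4000, 0.3100), p(Y) = (0.5400, 0.1800, 0.2800).
I(X;Y) = H(X) + H(Y) − H(X,Y).
H(X) = 1.5705, H(Y) = 1.4396, H(X,Y) = 2.7599.
I(X;Y) = 1.5705 + 1.4396 − 2.7599 = 0.250 bits.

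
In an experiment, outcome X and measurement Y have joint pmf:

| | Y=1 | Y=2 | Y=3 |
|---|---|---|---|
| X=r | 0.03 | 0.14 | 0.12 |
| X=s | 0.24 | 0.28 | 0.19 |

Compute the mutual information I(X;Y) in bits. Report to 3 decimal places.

0.049 bits

Marginals: p(X) = (0.2900, 0.7100), p(Y) = (0.2700, 0.4200, 0.3100).
I(X;Y) = H(X) + H(Y) − H(X,Y).
H(X) = 0.8687, H(Y) = 1.5595, H(X,Y) = 2.3795.
I(X;Y) = 0.8687 + 1.5595 − 2.3795 = 0.049 bits.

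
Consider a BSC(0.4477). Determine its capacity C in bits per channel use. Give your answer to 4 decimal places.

Binary symmetric channel: C = 1 − h₂(ε) where h₂ is the binary entropy function.
h₂(0.4477) = −0.4477·log₂0.4477 − 0.5523·log₂0.5523 = 0.9921.
C = 1 − 0.9921 = 0.0079 bits per channel use.

0.0079 bits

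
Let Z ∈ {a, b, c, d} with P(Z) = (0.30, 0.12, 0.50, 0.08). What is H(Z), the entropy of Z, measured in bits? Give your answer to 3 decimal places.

H(Z) = −Σ p·log₂ p.
  −(0.30)·log₂(0.30) = 0.5211
  −(0.12)·log₂(0.12) = 0.3671
  −(0.50)·log₂(0.50) = 0.5000
  −(0.08)·log₂(0.08) = 0.2915
Sum: 0.5211 + 0.3671 + 0.5000 + 0.2915 = 1.680 bits.

1.680 bits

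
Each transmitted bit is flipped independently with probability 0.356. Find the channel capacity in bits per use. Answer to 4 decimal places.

0.0607 bits

Binary symmetric channel: C = 1 − h₂(ε) where h₂ is the binary entropy function.
h₂(0.356) = −0.356·log₂0.356 − 0.644·log₂0.644 = 0.9393.
C = 1 − 0.9393 = 0.0607 bits per channel use.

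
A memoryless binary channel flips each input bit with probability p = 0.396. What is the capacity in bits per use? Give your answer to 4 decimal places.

Binary symmetric channel: C = 1 − h₂(ε) where h₂ is the binary entropy function.
h₂(0.396) = −0.396·log₂0.396 − 0.604·log₂0.604 = 0.9686.
C = 1 − 0.9686 = 0.0314 bits per channel use.

0.0314 bits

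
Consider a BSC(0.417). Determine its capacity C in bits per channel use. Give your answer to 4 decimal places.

Binary symmetric channel: C = 1 − h₂(ε) where h₂ is the binary entropy function.
h₂(0.417) = −0.417·log₂0.417 − 0.583·log₂0.583 = 0.9800.
C = 1 − 0.9800 = 0.0200 bits per channel use.

0.0200 bits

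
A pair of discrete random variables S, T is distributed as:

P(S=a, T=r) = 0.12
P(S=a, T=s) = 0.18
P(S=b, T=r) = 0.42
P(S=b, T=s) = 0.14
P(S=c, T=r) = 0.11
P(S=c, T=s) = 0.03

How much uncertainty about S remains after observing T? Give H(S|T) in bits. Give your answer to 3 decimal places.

Chain rule: H(S|T) = H(S,T) − H(T).
Marginals: p(S) = (0.3000, 0.5600, 0.1400), p(T) = (0.6500, 0.3500).
H(S,T) = 2.2372 bits; H(T) = 0.9341 bits.
H(S|T) = 2.2372 − 0.9341 = 1.303 bits.

1.303 bits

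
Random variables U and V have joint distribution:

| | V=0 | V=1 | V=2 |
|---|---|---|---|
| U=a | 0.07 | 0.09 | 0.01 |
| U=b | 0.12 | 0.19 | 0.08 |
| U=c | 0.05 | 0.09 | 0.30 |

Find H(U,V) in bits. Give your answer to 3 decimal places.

2.811 bits

H(U,V) = −Σ p(x,y)·log₂ p(x,y) over all 9 cells.
  cell (a,0): −0.07·log₂0.07 = 0.2686
  cell (a,1): −0.09·log₂0.09 = 0.3127
  cell (a,2): −0.01·log₂0.01 = 0.0664
  cell (b,0): −0.12·log₂0.12 = 0.3671
  cell (b,1): −0.19·log₂0.19 = 0.4552
  cell (b,2): −0.08·log₂0.08 = 0.2915
  cell (c,0): −0.05·log₂0.05 = 0.2161
  cell (c,1): −0.09·log₂0.09 = 0.3127
  cell (c,2): −0.30·log₂0.30 = 0.5211
Sum = 2.811 bits.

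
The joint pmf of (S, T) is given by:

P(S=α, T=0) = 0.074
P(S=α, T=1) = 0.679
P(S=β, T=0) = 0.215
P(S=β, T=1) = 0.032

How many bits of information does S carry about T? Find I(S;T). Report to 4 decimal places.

Marginals: p(S) = (0.7530, 0.2470), p(T) = (0.2890, 0.7110).
I(S;T) = Σ p(x,y)·log₂[p(x,y)/(p(x)p(y))].
  (α,0): 0.074·log₂(0.3400) = -0.11516
  (α,1): 0.679·log₂(1.2683) = 0.23279
  (β,0): 0.215·log₂(3.0119) = 0.34200
  (β,1): 0.032·log₂(0.1822) = -0.07860
Sum = 0.3810 bits.

0.3810 bits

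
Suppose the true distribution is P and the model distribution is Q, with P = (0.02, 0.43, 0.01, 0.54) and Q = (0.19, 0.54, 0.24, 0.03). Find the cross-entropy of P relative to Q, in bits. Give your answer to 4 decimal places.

3.1826 bits

H(P,Q) = −Σ p·log₂ q.
  −0.02·log₂(0.19) = 0.04792
  −0.43·log₂(0.54) = 0.38226
  −0.01·log₂(0.24) = 0.02059
  −0.54·log₂(0.03) = 2.73180
H(P,Q) = 3.1826 bits.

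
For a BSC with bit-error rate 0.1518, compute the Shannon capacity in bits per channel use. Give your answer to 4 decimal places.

0.3857 bits

Binary symmetric channel: C = 1 − h₂(ε) where h₂ is the binary entropy function.
h₂(0.1518) = −0.1518·log₂0.1518 − 0.8482·log₂0.8482 = 0.6143.
C = 1 − 0.6143 = 0.3857 bits per channel use.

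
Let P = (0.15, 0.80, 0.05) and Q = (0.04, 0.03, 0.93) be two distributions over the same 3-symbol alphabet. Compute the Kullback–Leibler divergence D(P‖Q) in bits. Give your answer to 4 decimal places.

3.8647 bits

D(P‖Q) = Σ p·log₂(p/q).
  0.15·log₂(0.15/0.04) = 0.28603
  0.80·log₂(0.80/0.03) = 3.78957
  0.05·log₂(0.05/0.93) = -0.21086
D(P‖Q) = 3.8647 bits.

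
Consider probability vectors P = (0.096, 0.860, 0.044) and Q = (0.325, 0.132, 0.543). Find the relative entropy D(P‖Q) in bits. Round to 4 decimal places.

D(P‖Q) = Σ p·log₂(p/q).
  0.096·log₂(0.096/0.325) = -0.16890
  0.860·log₂(0.860/0.132) = 2.32527
  0.044·log₂(0.044/0.543) = -0.15952
D(P‖Q) = 1.9969 bits.

1.9969 bits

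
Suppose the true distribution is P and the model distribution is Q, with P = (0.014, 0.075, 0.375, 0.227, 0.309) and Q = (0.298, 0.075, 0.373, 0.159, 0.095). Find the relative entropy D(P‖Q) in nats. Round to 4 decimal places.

0.4045 nats

D(P‖Q) = Σ p·ln(p/q).
  0.014·ln(0.014/0.298) = -0.04281
  0.075·ln(0.075/0.075) = 0.00000
  0.375·ln(0.375/0.373) = 0.00201
  0.227·ln(0.227/0.159) = 0.08082
  0.309·ln(0.309/0.095) = 0.36445
D(P‖Q) = 0.4045 nats.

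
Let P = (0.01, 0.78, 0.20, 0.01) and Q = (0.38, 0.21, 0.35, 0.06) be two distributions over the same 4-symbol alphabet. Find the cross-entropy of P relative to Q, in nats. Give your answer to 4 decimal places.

1.4651 nats

H(P,Q) = −Σ p·ln q.
  −0.01·ln(0.38) = 0.00968
  −0.78·ln(0.21) = 1.21731
  −0.20·ln(0.35) = 0.20996
  −0.01·ln(0.06) = 0.02813
H(P,Q) = 1.4651 nats.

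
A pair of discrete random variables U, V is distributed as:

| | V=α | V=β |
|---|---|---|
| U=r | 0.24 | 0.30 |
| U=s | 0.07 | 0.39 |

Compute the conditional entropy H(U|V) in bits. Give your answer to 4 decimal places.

0.9204 bits

Marginals: p(U) = (0.5400, 0.4600), p(V) = (0.3100, 0.6900).
H(U|V) = Σ p(V) · H(U|V=·).
  V=α: p=0.3100, H(U|V=α) = 0.7706
  V=β: p=0.6900, H(U|V=β) = 0.9877
Weighted sum = 0.9204 bits.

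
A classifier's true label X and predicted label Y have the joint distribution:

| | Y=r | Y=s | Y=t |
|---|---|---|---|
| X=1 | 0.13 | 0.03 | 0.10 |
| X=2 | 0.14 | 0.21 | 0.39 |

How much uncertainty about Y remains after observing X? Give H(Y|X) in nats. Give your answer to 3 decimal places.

Marginals: p(X) = (0.2600, 0.7400), p(Y) = (0.2700, 0.2400, 0.4900).
H(Y|X) = Σ p(X) · H(Y|X=·).
  X=1: p=0.2600, H(Y|X=1) = 0.9632
  X=2: p=0.7400, H(Y|X=2) = 1.0100
Weighted sum = 0.998 nats.

0.998 nats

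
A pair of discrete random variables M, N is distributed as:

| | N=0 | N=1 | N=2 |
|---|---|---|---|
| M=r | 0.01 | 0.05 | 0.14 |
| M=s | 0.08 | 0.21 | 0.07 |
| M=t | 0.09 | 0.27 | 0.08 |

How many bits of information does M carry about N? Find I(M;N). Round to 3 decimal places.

Marginals: p(M) = (0.2000, 0.3600, 0.4400), p(N) = (0.1800, 0.5300, 0.2900).
I(M;N) = Σ p(x,y)·log₂[p(x,y)/(p(x)p(y))].
  (r,0): 0.01·log₂(0.2778) = -0.0185
  (r,1): 0.05·log₂(0.4717) = -0.0542
  (r,2): 0.14·log₂(2.4138) = 0.1780
  (s,0): 0.08·log₂(1.2346) = 0.0243
  (s,1): 0.21·log₂(1.1006) = 0.0290
  (s,2): 0.07·log₂(0.6705) = -0.0404
  (t,0): 0.09·log₂(1.1364) = 0.0166
  (t,1): 0.27·log₂(1.1578) = 0.0571
  (t,2): 0.08·log₂(0.6270) = -0.0539
Sum = 0.138 bits.

0.138 bits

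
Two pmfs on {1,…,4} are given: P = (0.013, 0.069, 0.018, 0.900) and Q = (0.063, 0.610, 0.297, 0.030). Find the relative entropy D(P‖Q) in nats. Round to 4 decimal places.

2.8397 nats

D(P‖Q) = Σ p·ln(p/q).
  0.013·ln(0.013/0.063) = -0.02052
  0.069·ln(0.069/0.610) = -0.15038
  0.018·ln(0.018/0.297) = -0.05046
  0.900·ln(0.900/0.030) = 3.06108
D(P‖Q) = 2.8397 nats.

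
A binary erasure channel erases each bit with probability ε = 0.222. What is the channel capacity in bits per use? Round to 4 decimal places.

Binary erasure channel: capacity C = 1 − ε.
C = 1 − 0.222 = 0.7780 bits per channel use.

0.7780 bits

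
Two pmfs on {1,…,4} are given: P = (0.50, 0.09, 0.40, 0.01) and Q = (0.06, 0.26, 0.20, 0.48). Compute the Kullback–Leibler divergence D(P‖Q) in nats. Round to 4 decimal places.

D(P‖Q) = Σ p·ln(p/q).
  0.50·ln(0.50/0.06) = 1.06013
  0.09·ln(0.09/0.26) = -0.09548
  0.40·ln(0.40/0.20) = 0.27726
  0.01·ln(0.01/0.48) = -0.03871
D(P‖Q) = 1.2032 nats.

1.2032 nats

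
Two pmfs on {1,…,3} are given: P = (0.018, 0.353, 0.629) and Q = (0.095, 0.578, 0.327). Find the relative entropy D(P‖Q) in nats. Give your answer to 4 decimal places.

D(P‖Q) = Σ p·ln(p/q).
  0.018·ln(0.018/0.095) = -0.02994
  0.353·ln(0.353/0.578) = -0.17407
  0.629·ln(0.629/0.327) = 0.41147
D(P‖Q) = 0.2075 nats.

0.2075 nats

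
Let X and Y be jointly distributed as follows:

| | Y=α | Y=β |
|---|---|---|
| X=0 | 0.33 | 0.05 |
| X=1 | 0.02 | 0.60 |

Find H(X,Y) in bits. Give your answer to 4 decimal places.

H(X,Y) = −Σ p(x,y)·log₂ p(x,y) over all 4 cells.
  cell (0,α): −0.33·log₂0.33 = 0.52782
  cell (0,β): −0.05·log₂0.05 = 0.21610
  cell (1,α): −0.02·log₂0.02 = 0.11288
  cell (1,β): −0.60·log₂0.60 = 0.44218
Sum = 1.2990 bits.

1.2990 bits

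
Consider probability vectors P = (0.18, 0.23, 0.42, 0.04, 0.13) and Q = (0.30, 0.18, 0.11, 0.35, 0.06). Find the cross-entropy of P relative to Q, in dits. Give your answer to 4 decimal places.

H(P,Q) = −Σ p·log₁₀ q.
  −0.18·log₁₀(0.30) = 0.09412
  −0.23·log₁₀(0.18) = 0.17129
  −0.42·log₁₀(0.11) = 0.40262
  −0.04·log₁₀(0.35) = 0.01824
  −0.13·log₁₀(0.06) = 0.15884
H(P,Q) = 0.8451 dits.

0.8451 dits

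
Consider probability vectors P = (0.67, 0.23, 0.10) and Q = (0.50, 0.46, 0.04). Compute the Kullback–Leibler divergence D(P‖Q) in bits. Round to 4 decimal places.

0.1851 bits

D(P‖Q) = Σ p·log₂(p/q).
  0.67·log₂(0.67/0.50) = 0.28290
  0.23·log₂(0.23/0.46) = -0.23000
  0.10·log₂(0.10/0.04) = 0.13219
D(P‖Q) = 0.1851 bits.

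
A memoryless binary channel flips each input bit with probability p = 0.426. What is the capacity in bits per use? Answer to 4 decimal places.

0.0159 bits

Binary symmetric channel: C = 1 − h₂(ε) where h₂ is the binary entropy function.
h₂(0.426) = −0.426·log₂0.426 − 0.574·log₂0.574 = 0.9841.
C = 1 − 0.9841 = 0.0159 bits per channel use.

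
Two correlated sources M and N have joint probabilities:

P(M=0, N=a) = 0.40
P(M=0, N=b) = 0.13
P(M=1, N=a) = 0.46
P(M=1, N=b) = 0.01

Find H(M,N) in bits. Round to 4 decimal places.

1.4932 bits

H(M,N) = −Σ p(x,y)·log₂ p(x,y) over all 4 cells.
  cell (0,a): −0.40·log₂0.40 = 0.52877
  cell (0,b): −0.13·log₂0.13 = 0.38264
  cell (1,a): −0.46·log₂0.46 = 0.51534
  cell (1,b): −0.01·log₂0.01 = 0.06644
Sum = 1.4932 bits.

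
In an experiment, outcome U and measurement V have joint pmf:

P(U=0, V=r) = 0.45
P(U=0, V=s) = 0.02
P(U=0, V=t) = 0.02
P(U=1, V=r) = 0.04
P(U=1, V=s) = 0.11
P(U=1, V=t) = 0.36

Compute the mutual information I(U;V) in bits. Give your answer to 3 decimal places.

0.606 bits

Marginals: p(U) = (0.4900, 0.5100), p(V) = (0.4900, 0.1300, 0.3800).
I(U;V) = H(U) + H(V) − H(U,V).
H(U) = 0.9997, H(V) = 1.4174, H(U,V) = 1.8108.
I(U;V) = 0.9997 + 1.4174 − 1.8108 = 0.606 bits.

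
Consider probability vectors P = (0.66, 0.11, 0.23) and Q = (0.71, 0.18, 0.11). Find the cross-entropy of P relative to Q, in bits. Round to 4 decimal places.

H(P,Q) = −Σ p·log₂ q.
  −0.66·log₂(0.71) = 0.32611
  −0.11·log₂(0.18) = 0.27213
  −0.23·log₂(0.11) = 0.73242
H(P,Q) = 1.3307 bits.

1.3307 bits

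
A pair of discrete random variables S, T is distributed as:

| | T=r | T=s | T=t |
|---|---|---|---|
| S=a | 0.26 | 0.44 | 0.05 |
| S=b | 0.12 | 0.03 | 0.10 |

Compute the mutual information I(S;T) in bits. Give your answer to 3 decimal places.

Marginals: p(S) = (0.7500, 0.2500), p(T) = (0.3800, 0.4700, 0.1500).
I(S;T) = Σ p(x,y)·log₂[p(x,y)/(p(x)p(y))].
  (a,r): 0.26·log₂(0.9123) = -0.0344
  (a,s): 0.44·log₂(1.2482) = 0.1407
  (a,t): 0.05·log₂(0.4444) = -0.0585
  (b,r): 0.12·log₂(1.2632) = 0.0404
  (b,s): 0.03·log₂(0.2553) = -0.0591
  (b,t): 0.10·log₂(2.6667) = 0.1415
Sum = 0.171 bits.

0.171 bits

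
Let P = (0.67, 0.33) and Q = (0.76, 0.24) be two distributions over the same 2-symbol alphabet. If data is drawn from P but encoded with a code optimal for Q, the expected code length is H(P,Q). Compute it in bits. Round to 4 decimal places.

0.9447 bits

H(P,Q) = −Σ p·log₂ q.
  −0.67·log₂(0.76) = 0.26527
  −0.33·log₂(0.24) = 0.67943
H(P,Q) = 0.9447 bits.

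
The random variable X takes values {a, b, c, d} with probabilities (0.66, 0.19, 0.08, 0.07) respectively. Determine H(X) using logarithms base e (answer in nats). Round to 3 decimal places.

0.978 nats

H(X) = −Σ p·ln p.
  −(0.66)·ln(0.66) = 0.2742
  −(0.19)·ln(0.19) = 0.3155
  −(0.08)·ln(0.08) = 0.2021
  −(0.07)·ln(0.07) = 0.1861
Sum: 0.2742 + 0.3155 + 0.2021 + 0.1861 = 0.978 nats.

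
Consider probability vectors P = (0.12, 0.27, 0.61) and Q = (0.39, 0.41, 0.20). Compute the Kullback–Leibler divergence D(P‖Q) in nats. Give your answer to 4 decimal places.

0.4260 nats

D(P‖Q) = Σ p·ln(p/q).
  0.12·ln(0.12/0.39) = -0.14144
  0.27·ln(0.27/0.41) = -0.11279
  0.61·ln(0.61/0.20) = 0.68024
D(P‖Q) = 0.4260 nats.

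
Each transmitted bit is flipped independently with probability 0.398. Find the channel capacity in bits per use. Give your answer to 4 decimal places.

Binary symmetric channel: C = 1 − h₂(ε) where h₂ is the binary entropy function.
h₂(0.398) = −0.398·log₂0.398 − 0.602·log₂0.602 = 0.9698.
C = 1 − 0.9698 = 0.0302 bits per channel use.

0.0302 bits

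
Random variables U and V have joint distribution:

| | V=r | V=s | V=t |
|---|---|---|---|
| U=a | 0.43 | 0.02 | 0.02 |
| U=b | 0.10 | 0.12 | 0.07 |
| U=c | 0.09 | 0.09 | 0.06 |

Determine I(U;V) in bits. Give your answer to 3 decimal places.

0.264 bits

Marginals: p(U) = (0.4700, 0.2900, 0.2400), p(V) = (0.6200, 0.2300, 0.1500).
I(U;V) = H(U) + H(V) − H(U,V).
H(U) = 1.5240, H(V) = 1.3258, H(U,V) = 2.5860.
I(U;V) = 1.5240 + 1.3258 − 2.5860 = 0.264 bits.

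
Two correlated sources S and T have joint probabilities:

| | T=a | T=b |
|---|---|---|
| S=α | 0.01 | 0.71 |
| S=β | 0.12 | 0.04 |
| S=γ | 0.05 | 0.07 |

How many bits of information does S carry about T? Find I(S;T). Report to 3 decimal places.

Marginals: p(S) = (0.7200, 0.1600, 0.1200), p(T) = (0.1800, 0.8200).
I(S;T) = Σ p(x,y)·log₂[p(x,y)/(p(x)p(y))].
  (α,a): 0.01·log₂(0.0772) = -0.0370
  (α,b): 0.71·log₂(1.2026) = 0.1889
  (β,a): 0.12·log₂(4.1667) = 0.2471
  (β,b): 0.04·log₂(0.3049) = -0.0685
  (γ,a): 0.05·log₂(2.3148) = 0.0605
  (γ,b): 0.07·log₂(0.7114) = -0.0344
Sum = 0.357 bits.

0.357 bits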